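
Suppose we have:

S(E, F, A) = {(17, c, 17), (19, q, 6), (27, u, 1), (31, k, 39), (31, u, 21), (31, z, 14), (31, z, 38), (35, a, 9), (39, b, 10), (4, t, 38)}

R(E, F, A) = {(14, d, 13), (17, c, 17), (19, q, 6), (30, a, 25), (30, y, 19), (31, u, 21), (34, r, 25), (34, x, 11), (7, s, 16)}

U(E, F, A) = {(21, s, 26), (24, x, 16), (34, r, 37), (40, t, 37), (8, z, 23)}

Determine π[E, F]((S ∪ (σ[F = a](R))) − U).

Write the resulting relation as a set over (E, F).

{(17, c), (19, q), (27, u), (30, a), (31, k), (31, u), (31, z), (35, a), (39, b), (4, t)}

Selection F = a: {(30, a, 25)}
Union: {(17, c, 17), (19, q, 6), (27, u, 1), (31, k, 39), (31, u, 21), (31, z, 14), (31, z, 38), (35, a, 9), (39, b, 10), (4, t, 38)} with {(30, a, 25)} → {(17, c, 17), (19, q, 6), (27, u, 1), (30, a, 25), (31, k, 39), (31, u, 21), (31, z, 14), (31, z, 38), (35, a, 9), (39, b, 10), (4, t, 38)}
Difference: {(17, c, 17), (19, q, 6), (27, u, 1), (30, a, 25), (31, k, 39), (31, u, 21), (31, z, 14), (31, z, 38), (35, a, 9), (39, b, 10), (4, t, 38)} with {(21, s, 26), (24, x, 16), (34, r, 37), (40, t, 37), (8, z, 23)} → {(17, c, 17), (19, q, 6), (27, u, 1), (30, a, 25), (31, k, 39), (31, u, 21), (31, z, 14), (31, z, 38), (35, a, 9), (39, b, 10), (4, t, 38)}
π[E, F]: project onto (E, F) (1 duplicate(s) eliminated) → {(17, c), (19, q), (27, u), (30, a), (31, k), (31, u), (31, z), (35, a), (39, b), (4, t)}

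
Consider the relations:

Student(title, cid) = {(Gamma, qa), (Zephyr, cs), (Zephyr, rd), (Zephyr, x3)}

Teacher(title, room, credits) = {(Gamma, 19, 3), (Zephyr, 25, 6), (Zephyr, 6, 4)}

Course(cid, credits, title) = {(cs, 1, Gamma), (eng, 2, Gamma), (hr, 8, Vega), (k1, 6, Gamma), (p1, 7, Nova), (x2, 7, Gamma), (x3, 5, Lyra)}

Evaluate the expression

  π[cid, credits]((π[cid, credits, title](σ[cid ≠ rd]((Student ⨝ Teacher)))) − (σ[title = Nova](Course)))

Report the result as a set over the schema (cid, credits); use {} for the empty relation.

Joining Student and Teacher on title yields {(Gamma, qa, 19, 3), (Zephyr, cs, 25, 6), (Zephyr, cs, 6, 4), (Zephyr, rd, 25, 6), (Zephyr, rd, 6, 4), (Zephyr, x3, 25, 6), (Zephyr, x3, 6, 4)}.
σ[cid ≠ rd]: keep tuples satisfying cid ≠ rd → {(Gamma, qa, 19, 3), (Zephyr, cs, 25, 6), (Zephyr, cs, 6, 4), (Zephyr, x3, 25, 6), (Zephyr, x3, 6, 4)}
Projecting to cid, credits, title: {(cs, 4, Zephyr), (cs, 6, Zephyr), (qa, 3, Gamma), (x3, 4, Zephyr), (x3, 6, Zephyr)}
σ[title = Nova]: keep tuples satisfying title = Nova → {(p1, 7, Nova)}
Difference: {(cs, 4, Zephyr), (cs, 6, Zephyr), (qa, 3, Gamma), (x3, 4, Zephyr), (x3, 6, Zephyr)} with {(p1, 7, Nova)} → {(cs, 4, Zephyr), (cs, 6, Zephyr), (qa, 3, Gamma), (x3, 4, Zephyr), (x3, 6, Zephyr)}
Projecting to cid, credits: {(cs, 4), (cs, 6), (qa, 3), (x3, 4), (x3, 6)}

{(cs, 4), (cs, 6), (qa, 3), (x3, 4), (x3, 6)}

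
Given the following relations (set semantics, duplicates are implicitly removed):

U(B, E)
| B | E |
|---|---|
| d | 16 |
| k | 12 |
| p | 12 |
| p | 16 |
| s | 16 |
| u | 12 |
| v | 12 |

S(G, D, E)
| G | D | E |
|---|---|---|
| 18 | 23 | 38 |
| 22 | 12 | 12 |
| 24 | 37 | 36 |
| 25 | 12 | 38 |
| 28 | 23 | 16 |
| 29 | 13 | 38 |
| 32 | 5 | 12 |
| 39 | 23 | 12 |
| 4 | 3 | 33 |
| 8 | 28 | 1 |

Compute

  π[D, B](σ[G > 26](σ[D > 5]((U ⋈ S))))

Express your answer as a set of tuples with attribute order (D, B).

{(23, d), (23, k), (23, p), (23, s), (23, u), (23, v)}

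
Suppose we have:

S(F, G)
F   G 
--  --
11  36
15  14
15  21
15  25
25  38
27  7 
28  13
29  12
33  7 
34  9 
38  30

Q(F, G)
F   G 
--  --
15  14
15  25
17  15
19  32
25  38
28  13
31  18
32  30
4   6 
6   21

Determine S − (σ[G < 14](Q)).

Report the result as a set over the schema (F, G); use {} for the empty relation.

{(11, 36), (15, 14), (15, 21), (15, 25), (25, 38), (27, 7), (29, 12), (33, 7), (34, 9), (38, 30)}

Selection G < 14: {(28, 13), (4, 6)}
Set difference of the two operands is {(11, 36), (15, 14), (15, 21), (15, 25), (25, 38), (27, 7), (29, 12), (33, 7), (34, 9), (38, 30)}.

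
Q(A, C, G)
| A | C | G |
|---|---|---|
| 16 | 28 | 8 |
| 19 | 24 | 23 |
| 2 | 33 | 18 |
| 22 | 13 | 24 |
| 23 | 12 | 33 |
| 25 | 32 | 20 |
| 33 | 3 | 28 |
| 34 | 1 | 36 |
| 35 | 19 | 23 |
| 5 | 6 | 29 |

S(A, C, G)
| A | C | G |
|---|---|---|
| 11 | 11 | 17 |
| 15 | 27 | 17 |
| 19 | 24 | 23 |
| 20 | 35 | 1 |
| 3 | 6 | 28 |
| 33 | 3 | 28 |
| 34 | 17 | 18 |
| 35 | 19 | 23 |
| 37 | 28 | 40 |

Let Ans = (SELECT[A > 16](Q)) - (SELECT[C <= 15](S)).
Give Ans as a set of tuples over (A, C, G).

Filtering on A > 16 leaves {(19, 24, 23), (22, 13, 24), (23, 12, 33), (25, 32, 20), (33, 3, 28), (34, 1, 36), (35, 19, 23)}.
Filtering on C <= 15 leaves {(11, 11, 17), (3, 6, 28), (33, 3, 28)}.
Difference: {(19, 24, 23), (22, 13, 24), (23, 12, 33), (25, 32, 20), (33, 3, 28), (34, 1, 36), (35, 19, 23)} with {(11, 11, 17), (3, 6, 28), (33, 3, 28)} → {(19, 24, 23), (22, 13, 24), (23, 12, 33), (25, 32, 20), (34, 1, 36), (35, 19, 23)}

{(19, 24, 23), (22, 13, 24), (23, 12, 33), (25, 32, 20), (34, 1, 36), (35, 19, 23)}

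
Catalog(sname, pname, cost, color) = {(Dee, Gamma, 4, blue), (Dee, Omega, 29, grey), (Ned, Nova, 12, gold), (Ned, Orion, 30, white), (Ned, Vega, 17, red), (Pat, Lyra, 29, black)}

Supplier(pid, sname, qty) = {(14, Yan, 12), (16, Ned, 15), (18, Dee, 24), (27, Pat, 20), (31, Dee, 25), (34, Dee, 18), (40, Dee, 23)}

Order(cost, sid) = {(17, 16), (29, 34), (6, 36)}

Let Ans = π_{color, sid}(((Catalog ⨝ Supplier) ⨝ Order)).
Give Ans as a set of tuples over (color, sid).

Joining Catalog and Supplier on sname yields {(Dee, Gamma, 4, blue, 18, 24), (Dee, Gamma, 4, blue, 31, 25), (Dee, Gamma, 4, blue, 34, 18), (Dee, Gamma, 4, blue, 40, 23), (Dee, Omega, 29, grey, 18, 24), (Dee, Omega, 29, grey, 31, 25), (Dee, Omega, 29, grey, 34, 18), (Dee, Omega, 29, grey, 40, 23), (Ned, Nova, 12, gold, 16, 15), (Ned, Orion, 30, white, 16, 15), (Ned, Vega, 17, red, 16, 15), (Pat, Lyra, 29, black, 27, 20)}.
Joining (Catalog ⨝ Supplier) and Order on cost yields {(Dee, Omega, 29, grey, 18, 24, 34), (Dee, Omega, 29, grey, 31, 25, 34), (Dee, Omega, 29, grey, 34, 18, 34), (Dee, Omega, 29, grey, 40, 23, 34), (Ned, Vega, 17, red, 16, 15, 16), (Pat, Lyra, 29, black, 27, 20, 34)}.
π_{color, sid} gives {(black, 34), (grey, 34), (red, 16)} (3 duplicate(s) eliminated).

{(black, 34), (grey, 34), (red, 16)}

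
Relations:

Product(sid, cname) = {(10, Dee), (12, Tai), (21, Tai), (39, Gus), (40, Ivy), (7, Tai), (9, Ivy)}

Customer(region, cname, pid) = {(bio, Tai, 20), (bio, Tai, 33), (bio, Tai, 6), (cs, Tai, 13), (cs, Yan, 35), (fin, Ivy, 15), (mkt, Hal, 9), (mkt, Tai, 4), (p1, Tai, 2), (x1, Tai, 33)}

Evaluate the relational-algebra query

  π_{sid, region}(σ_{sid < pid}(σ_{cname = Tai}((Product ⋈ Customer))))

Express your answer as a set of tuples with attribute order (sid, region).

{(12, bio), (12, cs), (12, x1), (21, bio), (21, x1), (7, bio), (7, cs), (7, x1)}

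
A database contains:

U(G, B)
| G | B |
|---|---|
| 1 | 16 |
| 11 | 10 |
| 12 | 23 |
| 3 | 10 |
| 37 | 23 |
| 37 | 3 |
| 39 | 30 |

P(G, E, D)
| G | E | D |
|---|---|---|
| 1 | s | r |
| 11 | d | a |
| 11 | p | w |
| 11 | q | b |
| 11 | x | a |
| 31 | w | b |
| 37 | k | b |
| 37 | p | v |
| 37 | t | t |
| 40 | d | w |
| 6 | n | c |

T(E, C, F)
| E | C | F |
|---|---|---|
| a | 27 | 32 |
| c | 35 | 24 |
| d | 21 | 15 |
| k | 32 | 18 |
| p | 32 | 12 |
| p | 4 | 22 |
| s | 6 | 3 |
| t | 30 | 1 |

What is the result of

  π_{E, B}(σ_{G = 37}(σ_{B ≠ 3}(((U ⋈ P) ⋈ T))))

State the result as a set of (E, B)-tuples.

{(k, 23), (p, 23), (t, 23)}

Natural join on G: {(1, 16, s, r), (11, 10, d, a), (11, 10, p, w), (11, 10, q, b), (11, 10, x, a), (37, 23, k, b), (37, 23, p, v), (37, 23, t, t), (37, 3, k, b), (37, 3, p, v), (37, 3, t, t)}
Natural join on E: {(1, 16, s, r, 6, 3), (11, 10, d, a, 21, 15), (11, 10, p, w, 32, 12), (11, 10, p, w, 4, 22), (37, 23, k, b, 32, 18), (37, 23, p, v, 32, 12), (37, 23, p, v, 4, 22), (37, 23, t, t, 30, 1), (37, 3, k, b, 32, 18), (37, 3, p, v, 32, 12), (37, 3, p, v, 4, 22), (37, 3, t, t, 30, 1)}
Apply σ_{B ≠ 3}; surviving tuples: {(1, 16, s, r, 6, 3), (11, 10, d, a, 21, 15), (11, 10, p, w, 32, 12), (11, 10, p, w, 4, 22), (37, 23, k, b, 32, 18), (37, 23, p, v, 32, 12), (37, 23, p, v, 4, 22), (37, 23, t, t, 30, 1)}
Apply σ_{G = 37}; surviving tuples: {(37, 23, k, b, 32, 18), (37, 23, p, v, 32, 12), (37, 23, p, v, 4, 22), (37, 23, t, t, 30, 1)}
Projecting to E, B (1 duplicate(s) eliminated): {(k, 23), (p, 23), (t, 23)}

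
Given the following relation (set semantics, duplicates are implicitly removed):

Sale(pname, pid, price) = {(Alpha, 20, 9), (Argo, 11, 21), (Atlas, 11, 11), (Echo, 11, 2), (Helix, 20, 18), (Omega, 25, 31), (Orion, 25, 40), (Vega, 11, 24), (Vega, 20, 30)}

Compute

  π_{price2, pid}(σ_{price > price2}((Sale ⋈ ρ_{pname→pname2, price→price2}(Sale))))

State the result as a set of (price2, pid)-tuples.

{(11, 11), (18, 20), (2, 11), (21, 11), (31, 25), (9, 20)}

ρ[pname→pname2, price→price2]: schema becomes (pname2, pid, price2); tuples unchanged.
Joining Sale and ρ_{pname→pname2, price→price2}(Sale) on pid yields {(Alpha, 20, 9, Alpha, 9), (Alpha, 20, 9, Helix, 18), (Alpha, 20, 9, Vega, 30), (Argo, 11, 21, Argo, 21), (Argo, 11, 21, Atlas, 11), (Argo, 11, 21, Echo, 2), (Argo, 11, 21, Vega, 24), (Atlas, 11, 11, Argo, 21), (Atlas, 11, 11, Atlas, 11), (Atlas, 11, 11, Echo, 2), (Atlas, 11, 11, Vega, 24), (Echo, 11, 2, Argo, 21), (Echo, 11, 2, Atlas, 11), (Echo, 11, 2, Echo, 2), (Echo, 11, 2, Vega, 24), (Helix, 20, 18, Alpha, 9), (Helix, 20, 18, Helix, 18), (Helix, 20, 18, Vega, 30), (Omega, 25, 31, Omega, 31), (Omega, 25, 31, Orion, 40), (Orion, 25, 40, Omega, 31), (Orion, 25, 40, Orion, 40), (Vega, 11, 24, Argo, 21), (Vega, 11, 24, Atlas, 11), (Vega, 11, 24, Echo, 2), (Vega, 11, 24, Vega, 24), (Vega, 20, 30, Alpha, 9), (Vega, 20, 30, Helix, 18), (Vega, 20, 30, Vega, 30)}.
σ[price > price2]: keep tuples satisfying price > price2 → {(Argo, 11, 21, Atlas, 11), (Argo, 11, 21, Echo, 2), (Atlas, 11, 11, Echo, 2), (Helix, 20, 18, Alpha, 9), (Orion, 25, 40, Omega, 31), (Vega, 11, 24, Argo, 21), (Vega, 11, 24, Atlas, 11), (Vega, 11, 24, Echo, 2), (Vega, 20, 30, Alpha, 9), (Vega, 20, 30, Helix, 18)}
Projecting to price2, pid (4 duplicate(s) eliminated): {(11, 11), (18, 20), (2, 11), (21, 11), (31, 25), (9, 20)}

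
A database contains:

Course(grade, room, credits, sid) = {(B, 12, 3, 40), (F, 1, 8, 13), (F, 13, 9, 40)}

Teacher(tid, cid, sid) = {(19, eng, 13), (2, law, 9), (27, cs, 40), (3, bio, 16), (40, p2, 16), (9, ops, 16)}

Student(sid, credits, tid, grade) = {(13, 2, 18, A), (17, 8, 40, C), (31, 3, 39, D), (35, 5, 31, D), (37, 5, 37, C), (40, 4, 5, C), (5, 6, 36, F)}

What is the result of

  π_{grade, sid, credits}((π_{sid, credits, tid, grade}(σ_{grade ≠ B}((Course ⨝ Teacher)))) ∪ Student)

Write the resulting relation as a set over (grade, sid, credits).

Course ⋈ Teacher (natural join on sid): {(B, 12, 3, 40, 27, cs), (F, 1, 8, 13, 19, eng), (F, 13, 9, 40, 27, cs)}
Selection grade ≠ B: {(F, 1, 8, 13, 19, eng), (F, 13, 9, 40, 27, cs)}
Projecting to sid, credits, tid, grade: {(13, 8, 19, F), (40, 9, 27, F)}
Taking the union: {(13, 2, 18, A), (13, 8, 19, F), (17, 8, 40, C), (31, 3, 39, D), (35, 5, 31, D), (37, 5, 37, C), (40, 4, 5, C), (40, 9, 27, F), (5, 6, 36, F)}
Projecting to grade, sid, credits: {(A, 13, 2), (C, 17, 8), (C, 37, 5), (C, 40, 4), (D, 31, 3), (D, 35, 5), (F, 13, 8), (F, 40, 9), (F, 5, 6)}

{(A, 13, 2), (C, 17, 8), (C, 37, 5), (C, 40, 4), (D, 31, 3), (D, 35, 5), (F, 13, 8), (F, 40, 9), (F, 5, 6)}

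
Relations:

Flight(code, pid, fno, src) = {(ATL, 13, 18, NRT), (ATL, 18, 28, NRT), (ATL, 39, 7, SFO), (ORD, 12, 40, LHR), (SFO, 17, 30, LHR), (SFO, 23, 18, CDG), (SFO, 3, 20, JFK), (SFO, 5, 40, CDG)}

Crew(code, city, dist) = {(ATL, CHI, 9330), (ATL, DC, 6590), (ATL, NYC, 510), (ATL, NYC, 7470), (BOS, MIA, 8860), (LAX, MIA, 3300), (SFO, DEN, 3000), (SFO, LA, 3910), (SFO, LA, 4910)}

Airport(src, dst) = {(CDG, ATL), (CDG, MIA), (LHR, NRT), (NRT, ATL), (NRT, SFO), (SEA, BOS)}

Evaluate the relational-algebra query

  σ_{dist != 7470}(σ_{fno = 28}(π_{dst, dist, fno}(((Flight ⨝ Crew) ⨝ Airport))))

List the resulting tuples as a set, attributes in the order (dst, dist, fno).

{(ATL, 510, 28), (ATL, 6590, 28), (ATL, 9330, 28), (SFO, 510, 28), (SFO, 6590, 28), (SFO, 9330, 28)}

Joining Flight and Crew on code yields {(ATL, 13, 18, NRT, CHI, 9330), (ATL, 13, 18, NRT, DC, 6590), (ATL, 13, 18, NRT, NYC, 510), (ATL, 13, 18, NRT, NYC, 7470), (ATL, 18, 28, NRT, CHI, 9330), (ATL, 18, 28, NRT, DC, 6590), (ATL, 18, 28, NRT, NYC, 510), (ATL, 18, 28, NRT, NYC, 7470), (ATL, 39, 7, SFO, CHI, 9330), (ATL, 39, 7, SFO, DC, 6590), (ATL, 39, 7, SFO, NYC, 510), (ATL, 39, 7, SFO, NYC, 7470), (SFO, 17, 30, LHR, DEN, 3000), (SFO, 17, 30, LHR, LA, 3910), (SFO, 17, 30, LHR, LA, 4910), (SFO, 23, 18, CDG, DEN, 3000), (SFO, 23, 18, CDG, LA, 3910), (SFO, 23, 18, CDG, LA, 4910), (SFO, 3, 20, JFK, DEN, 3000), (SFO, 3, 20, JFK, LA, 3910), (SFO, 3, 20, JFK, LA, 4910), (SFO, 5, 40, CDG, DEN, 3000), (SFO, 5, 40, CDG, LA, 3910), (SFO, 5, 40, CDG, LA, 4910)}.
Joining (Flight ⨝ Crew) and Airport on src yields {(ATL, 13, 18, NRT, CHI, 9330, ATL), (ATL, 13, 18, NRT, CHI, 9330, SFO), (ATL, 13, 18, NRT, DC, 6590, ATL), (ATL, 13, 18, NRT, DC, 6590, SFO), (ATL, 13, 18, NRT, NYC, 510, ATL), (ATL, 13, 18, NRT, NYC, 510, SFO), (ATL, 13, 18, NRT, NYC, 7470, ATL), (ATL, 13, 18, NRT, NYC, 7470, SFO), (ATL, 18, 28, NRT, CHI, 9330, ATL), (ATL, 18, 28, NRT, CHI, 9330, SFO), (ATL, 18, 28, NRT, DC, 6590, ATL), (ATL, 18, 28, NRT, DC, 6590, SFO), (ATL, 18, 28, NRT, NYC, 510, ATL), (ATL, 18, 28, NRT, NYC, 510, SFO), (ATL, 18, 28, NRT, NYC, 7470, ATL), (ATL, 18, 28, NRT, NYC, 7470, SFO), (SFO, 17, 30, LHR, DEN, 3000, NRT), (SFO, 17, 30, LHR, LA, 3910, NRT), (SFO, 17, 30, LHR, LA, 4910, NRT), (SFO, 23, 18, CDG, DEN, 3000, ATL), (SFO, 23, 18, CDG, DEN, 3000, MIA), (SFO, 23, 18, CDG, LA, 3910, ATL), (SFO, 23, 18, CDG, LA, 3910, MIA), (SFO, 23, 18, CDG, LA, 4910, ATL), (SFO, 23, 18, CDG, LA, 4910, MIA), (SFO, 5, 40, CDG, DEN, 3000, ATL), (SFO, 5, 40, CDG, DEN, 3000, MIA), (SFO, 5, 40, CDG, LA, 3910, ATL), (SFO, 5, 40, CDG, LA, 3910, MIA), (SFO, 5, 40, CDG, LA, 4910, ATL), (SFO, 5, 40, CDG, LA, 4910, MIA)}.
π[dst, dist, fno]: project onto (dst, dist, fno) → {(ATL, 3000, 18), (ATL, 3000, 40), (ATL, 3910, 18), (ATL, 3910, 40), (ATL, 4910, 18), (ATL, 4910, 40), (ATL, 510, 18), (ATL, 510, 28), (ATL, 6590, 18), (ATL, 6590, 28), (ATL, 7470, 18), (ATL, 7470, 28), (ATL, 9330, 18), (ATL, 9330, 28), (MIA, 3000, 18), (MIA, 3000, 40), (MIA, 3910, 18), (MIA, 3910, 40), (MIA, 4910, 18), (MIA, 4910, 40), (NRT, 3000, 30), (NRT, 3910, 30), (NRT, 4910, 30), (SFO, 510, 18), (SFO, 510, 28), (SFO, 6590, 18), (SFO, 6590, 28), (SFO, 7470, 18), (SFO, 7470, 28), (SFO, 9330, 18), (SFO, 9330, 28)}
Selection fno = 28: {(ATL, 510, 28), (ATL, 6590, 28), (ATL, 7470, 28), (ATL, 9330, 28), (SFO, 510, 28), (SFO, 6590, 28), (SFO, 7470, 28), (SFO, 9330, 28)}
Selection dist != 7470: {(ATL, 510, 28), (ATL, 6590, 28), (ATL, 9330, 28), (SFO, 510, 28), (SFO, 6590, 28), (SFO, 9330, 28)}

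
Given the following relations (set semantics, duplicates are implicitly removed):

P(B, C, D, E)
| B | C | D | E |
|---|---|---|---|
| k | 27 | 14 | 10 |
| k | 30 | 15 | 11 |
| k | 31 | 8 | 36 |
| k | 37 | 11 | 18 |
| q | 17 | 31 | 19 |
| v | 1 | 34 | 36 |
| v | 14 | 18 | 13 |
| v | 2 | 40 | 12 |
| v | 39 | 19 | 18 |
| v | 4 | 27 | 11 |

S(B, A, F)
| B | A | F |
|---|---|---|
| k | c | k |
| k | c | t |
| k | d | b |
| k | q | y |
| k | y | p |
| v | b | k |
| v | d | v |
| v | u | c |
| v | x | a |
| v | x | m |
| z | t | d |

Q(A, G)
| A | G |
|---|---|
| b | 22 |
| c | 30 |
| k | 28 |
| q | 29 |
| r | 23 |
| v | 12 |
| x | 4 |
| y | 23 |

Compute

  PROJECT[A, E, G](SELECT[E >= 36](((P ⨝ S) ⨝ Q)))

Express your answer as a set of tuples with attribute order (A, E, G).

Joining P and S on B yields {(k, 27, 14, 10, c, k), (k, 27, 14, 10, c, t), (k, 27, 14, 10, d, b), (k, 27, 14, 10, q, y), (k, 27, 14, 10, y, p), (k, 30, 15, 11, c, k), (k, 30, 15, 11, c, t), (k, 30, 15, 11, d, b), (k, 30, 15, 11, q, y), (k, 30, 15, 11, y, p), (k, 31, 8, 36, c, k), (k, 31, 8, 36, c, t), (k, 31, 8, 36, d, b), (k, 31, 8, 36, q, y), (k, 31, 8, 36, y, p), (k, 37, 11, 18, c, k), (k, 37, 11, 18, c, t), (k, 37, 11, 18, d, b), (k, 37, 11, 18, q, y), (k, 37, 11, 18, y, p), (v, 1, 34, 36, b, k), (v, 1, 34, 36, d, v), (v, 1, 34, 36, u, c), (v, 1, 34, 36, x, a), (v, 1, 34, 36, x, m), (v, 14, 18, 13, b, k), (v, 14, 18, 13, d, v), (v, 14, 18, 13, u, c), (v, 14, 18, 13, x, a), (v, 14, 18, 13, x, m), (v, 2, 40, 12, b, k), (v, 2, 40, 12, d, v), (v, 2, 40, 12, u, c), (v, 2, 40, 12, x, a), (v, 2, 40, 12, x, m), (v, 39, 19, 18, b, k), (v, 39, 19, 18, d, v), (v, 39, 19, 18, u, c), (v, 39, 19, 18, x, a), (v, 39, 19, 18, x, m), (v, 4, 27, 11, b, k), (v, 4, 27, 11, d, v), (v, 4, 27, 11, u, c), (v, 4, 27, 11, x, a), (v, 4, 27, 11, x, m)}.
Joining (P ⨝ S) and Q on A yields {(k, 27, 14, 10, c, k, 30), (k, 27, 14, 10, c, t, 30), (k, 27, 14, 10, q, y, 29), (k, 27, 14, 10, y, p, 23), (k, 30, 15, 11, c, k, 30), (k, 30, 15, 11, c, t, 30), (k, 30, 15, 11, q, y, 29), (k, 30, 15, 11, y, p, 23), (k, 31, 8, 36, c, k, 30), (k, 31, 8, 36, c, t, 30), (k, 31, 8, 36, q, y, 29), (k, 31, 8, 36, y, p, 23), (k, 37, 11, 18, c, k, 30), (k, 37, 11, 18, c, t, 30), (k, 37, 11, 18, q, y, 29), (k, 37, 11, 18, y, p, 23), (v, 1, 34, 36, b, k, 22), (v, 1, 34, 36, x, a, 4), (v, 1, 34, 36, x, m, 4), (v, 14, 18, 13, b, k, 22), (v, 14, 18, 13, x, a, 4), (v, 14, 18, 13, x, m, 4), (v, 2, 40, 12, b, k, 22), (v, 2, 40, 12, x, a, 4), (v, 2, 40, 12, x, m, 4), (v, 39, 19, 18, b, k, 22), (v, 39, 19, 18, x, a, 4), (v, 39, 19, 18, x, m, 4), (v, 4, 27, 11, b, k, 22), (v, 4, 27, 11, x, a, 4), (v, 4, 27, 11, x, m, 4)}.
Filtering on E >= 36 leaves {(k, 31, 8, 36, c, k, 30), (k, 31, 8, 36, c, t, 30), (k, 31, 8, 36, q, y, 29), (k, 31, 8, 36, y, p, 23), (v, 1, 34, 36, b, k, 22), (v, 1, 34, 36, x, a, 4), (v, 1, 34, 36, x, m, 4)}.
π[A, E, G]: project onto (A, E, G) (2 duplicate(s) eliminated) → {(b, 36, 22), (c, 36, 30), (q, 36, 29), (x, 36, 4), (y, 36, 23)}

{(b, 36, 22), (c, 36, 30), (q, 36, 29), (x, 36, 4), (y, 36, 23)}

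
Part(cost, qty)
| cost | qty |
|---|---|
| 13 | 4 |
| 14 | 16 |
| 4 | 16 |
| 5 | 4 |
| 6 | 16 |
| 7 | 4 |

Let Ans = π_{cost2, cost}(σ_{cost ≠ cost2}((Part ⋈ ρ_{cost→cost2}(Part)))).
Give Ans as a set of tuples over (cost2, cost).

ρ[cost→cost2]: schema becomes (cost2, qty); tuples unchanged.
Joining Part and ρ_{cost→cost2}(Part) on qty yields {(13, 4, 13), (13, 4, 5), (13, 4, 7), (14, 16, 14), (14, 16, 4), (14, 16, 6), (4, 16, 14), (4, 16, 4), (4, 16, 6), (5, 4, 13), (5, 4, 5), (5, 4, 7), (6, 16, 14), (6, 16, 4), (6, 16, 6), (7, 4, 13), (7, 4, 5), (7, 4, 7)}.
Selection cost ≠ cost2: {(13, 4, 5), (13, 4, 7), (14, 16, 4), (14, 16, 6), (4, 16, 14), (4, 16, 6), (5, 4, 13), (5, 4, 7), (6, 16, 14), (6, 16, 4), (7, 4, 13), (7, 4, 5)}
π_{cost2, cost} gives {(13, 5), (13, 7), (14, 4), (14, 6), (4, 14), (4, 6), (5, 13), (5, 7), (6, 14), (6, 4), (7, 13), (7, 5)}.

{(13, 5), (13, 7), (14, 4), (14, 6), (4, 14), (4, 6), (5, 13), (5, 7), (6, 14), (6, 4), (7, 13), (7, 5)}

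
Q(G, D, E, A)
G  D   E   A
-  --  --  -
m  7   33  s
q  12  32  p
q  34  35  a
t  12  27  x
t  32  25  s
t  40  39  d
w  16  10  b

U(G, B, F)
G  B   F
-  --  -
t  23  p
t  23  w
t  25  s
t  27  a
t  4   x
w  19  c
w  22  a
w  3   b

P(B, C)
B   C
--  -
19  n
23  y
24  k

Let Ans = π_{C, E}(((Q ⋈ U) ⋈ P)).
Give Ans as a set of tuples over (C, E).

{(n, 10), (y, 25), (y, 27), (y, 39)}

Joining Q and U on G yields {(t, 12, 27, x, 23, p), (t, 12, 27, x, 23, w), (t, 12, 27, x, 25, s), (t, 12, 27, x, 27, a), (t, 12, 27, x, 4, x), (t, 32, 25, s, 23, p), (t, 32, 25, s, 23, w), (t, 32, 25, s, 25, s), (t, 32, 25, s, 27, a), (t, 32, 25, s, 4, x), (t, 40, 39, d, 23, p), (t, 40, 39, d, 23, w), (t, 40, 39, d, 25, s), (t, 40, 39, d, 27, a), (t, 40, 39, d, 4, x), (w, 16, 10, b, 19, c), (w, 16, 10, b, 22, a), (w, 16, 10, b, 3, b)}.
Joining (Q ⋈ U) and P on B yields {(t, 12, 27, x, 23, p, y), (t, 12, 27, x, 23, w, y), (t, 32, 25, s, 23, p, y), (t, 32, 25, s, 23, w, y), (t, 40, 39, d, 23, p, y), (t, 40, 39, d, 23, w, y), (w, 16, 10, b, 19, c, n)}.
Keep only column(s) C, E (3 duplicate(s) eliminated): {(n, 10), (y, 25), (y, 27), (y, 39)}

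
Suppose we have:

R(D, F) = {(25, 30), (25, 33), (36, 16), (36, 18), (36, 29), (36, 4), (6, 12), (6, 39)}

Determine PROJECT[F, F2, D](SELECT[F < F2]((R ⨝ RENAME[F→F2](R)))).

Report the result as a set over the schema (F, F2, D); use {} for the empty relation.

ρ[F→F2]: schema becomes (D, F2); tuples unchanged.
Natural join on D: {(25, 30, 30), (25, 30, 33), (25, 33, 30), (25, 33, 33), (36, 16, 16), (36, 16, 18), (36, 16, 29), (36, 16, 4), (36, 18, 16), (36, 18, 18), (36, 18, 29), (36, 18, 4), (36, 29, 16), (36, 29, 18), (36, 29, 29), (36, 29, 4), (36, 4, 16), (36, 4, 18), (36, 4, 29), (36, 4, 4), (6, 12, 12), (6, 12, 39), (6, 39, 12), (6, 39, 39)}
σ[F < F2]: keep tuples satisfying F < F2 → {(25, 30, 33), (36, 16, 18), (36, 16, 29), (36, 18, 29), (36, 4, 16), (36, 4, 18), (36, 4, 29), (6, 12, 39)}
Keep only column(s) F, F2, D: {(12, 39, 6), (16, 18, 36), (16, 29, 36), (18, 29, 36), (30, 33, 25), (4, 16, 36), (4, 18, 36), (4, 29, 36)}

{(12, 39, 6), (16, 18, 36), (16, 29, 36), (18, 29, 36), (30, 33, 25), (4, 16, 36), (4, 18, 36), (4, 29, 36)}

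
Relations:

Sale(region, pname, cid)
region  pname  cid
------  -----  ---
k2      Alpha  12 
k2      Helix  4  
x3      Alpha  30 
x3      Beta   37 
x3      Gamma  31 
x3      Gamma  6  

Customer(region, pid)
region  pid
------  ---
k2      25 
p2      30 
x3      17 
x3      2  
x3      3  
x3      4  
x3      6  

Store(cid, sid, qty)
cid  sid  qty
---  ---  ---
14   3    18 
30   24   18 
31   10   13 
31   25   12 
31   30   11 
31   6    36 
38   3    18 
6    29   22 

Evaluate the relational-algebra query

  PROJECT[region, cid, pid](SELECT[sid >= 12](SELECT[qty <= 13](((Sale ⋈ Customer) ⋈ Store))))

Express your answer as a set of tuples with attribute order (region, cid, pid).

Joining Sale and Customer on region yields {(k2, Alpha, 12, 25), (k2, Helix, 4, 25), (x3, Alpha, 30, 17), (x3, Alpha, 30, 2), (x3, Alpha, 30, 3), (x3, Alpha, 30, 4), (x3, Alpha, 30, 6), (x3, Beta, 37, 17), (x3, Beta, 37, 2), (x3, Beta, 37, 3), (x3, Beta, 37, 4), (x3, Beta, 37, 6), (x3, Gamma, 31, 17), (x3, Gamma, 31, 2), (x3, Gamma, 31, 3), (x3, Gamma, 31, 4), (x3, Gamma, 31, 6), (x3, Gamma, 6, 17), (x3, Gamma, 6, 2), (x3, Gamma, 6, 3), (x3, Gamma, 6, 4), (x3, Gamma, 6, 6)}.
Joining (Sale ⋈ Customer) and Store on cid yields {(x3, Alpha, 30, 17, 24, 18), (x3, Alpha, 30, 2, 24, 18), (x3, Alpha, 30, 3, 24, 18), (x3, Alpha, 30, 4, 24, 18), (x3, Alpha, 30, 6, 24, 18), (x3, Gamma, 31, 17, 10, 13), (x3, Gamma, 31, 17, 25, 12), (x3, Gamma, 31, 17, 30, 11), (x3, Gamma, 31, 17, 6, 36), (x3, Gamma, 31, 2, 10, 13), (x3, Gamma, 31, 2, 25, 12), (x3, Gamma, 31, 2, 30, 11), (x3, Gamma, 31, 2, 6, 36), (x3, Gamma, 31, 3, 10, 13), (x3, Gamma, 31, 3, 25, 12), (x3, Gamma, 31, 3, 30, 11), (x3, Gamma, 31, 3, 6, 36), (x3, Gamma, 31, 4, 10, 13), (x3, Gamma, 31, 4, 25, 12), (x3, Gamma, 31, 4, 30, 11), (x3, Gamma, 31, 4, 6, 36), (x3, Gamma, 31, 6, 10, 13), (x3, Gamma, 31, 6, 25, 12), (x3, Gamma, 31, 6, 30, 11), (x3, Gamma, 31, 6, 6, 36), (x3, Gamma, 6, 17, 29, 22), (x3, Gamma, 6, 2, 29, 22), (x3, Gamma, 6, 3, 29, 22), (x3, Gamma, 6, 4, 29, 22), (x3, Gamma, 6, 6, 29, 22)}.
σ[qty <= 13]: keep tuples satisfying qty <= 13 → {(x3, Gamma, 31, 17, 10, 13), (x3, Gamma, 31, 17, 25, 12), (x3, Gamma, 31, 17, 30, 11), (x3, Gamma, 31, 2, 10, 13), (x3, Gamma, 31, 2, 25, 12), (x3, Gamma, 31, 2, 30, 11), (x3, Gamma, 31, 3, 10, 13), (x3, Gamma, 31, 3, 25, 12), (x3, Gamma, 31, 3, 30, 11), (x3, Gamma, 31, 4, 10, 13), (x3, Gamma, 31, 4, 25, 12), (x3, Gamma, 31, 4, 30, 11), (x3, Gamma, 31, 6, 10, 13), (x3, Gamma, 31, 6, 25, 12), (x3, Gamma, 31, 6, 30, 11)}
σ[sid >= 12]: keep tuples satisfying sid >= 12 → {(x3, Gamma, 31, 17, 25, 12), (x3, Gamma, 31, 17, 30, 11), (x3, Gamma, 31, 2, 25, 12), (x3, Gamma, 31, 2, 30, 11), (x3, Gamma, 31, 3, 25, 12), (x3, Gamma, 31, 3, 30, 11), (x3, Gamma, 31, 4, 25, 12), (x3, Gamma, 31, 4, 30, 11), (x3, Gamma, 31, 6, 25, 12), (x3, Gamma, 31, 6, 30, 11)}
Keep only column(s) region, cid, pid (5 duplicate(s) eliminated): {(x3, 31, 17), (x3, 31, 2), (x3, 31, 3), (x3, 31, 4), (x3, 31, 6)}

{(x3, 31, 17), (x3, 31, 2), (x3, 31, 3), (x3, 31, 4), (x3, 31, 6)}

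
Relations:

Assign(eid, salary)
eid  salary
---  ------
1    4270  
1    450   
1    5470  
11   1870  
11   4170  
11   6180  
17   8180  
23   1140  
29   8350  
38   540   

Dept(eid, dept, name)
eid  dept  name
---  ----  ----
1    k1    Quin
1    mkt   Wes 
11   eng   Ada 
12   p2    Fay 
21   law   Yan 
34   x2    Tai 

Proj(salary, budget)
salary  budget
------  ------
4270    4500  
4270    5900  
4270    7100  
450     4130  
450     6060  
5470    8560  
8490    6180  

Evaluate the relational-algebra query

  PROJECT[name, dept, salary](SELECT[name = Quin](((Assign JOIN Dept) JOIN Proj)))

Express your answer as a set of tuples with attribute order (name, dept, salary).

Joining Assign and Dept on eid yields {(1, 4270, k1, Quin), (1, 4270, mkt, Wes), (1, 450, k1, Quin), (1, 450, mkt, Wes), (1, 5470, k1, Quin), (1, 5470, mkt, Wes), (11, 1870, eng, Ada), (11, 4170, eng, Ada), (11, 6180, eng, Ada)}.
Joining (Assign JOIN Dept) and Proj on salary yields {(1, 4270, k1, Quin, 4500), (1, 4270, k1, Quin, 5900), (1, 4270, k1, Quin, 7100), (1, 4270, mkt, Wes, 4500), (1, 4270, mkt, Wes, 5900), (1, 4270, mkt, Wes, 7100), (1, 450, k1, Quin, 4130), (1, 450, k1, Quin, 6060), (1, 450, mkt, Wes, 4130), (1, 450, mkt, Wes, 6060), (1, 5470, k1, Quin, 8560), (1, 5470, mkt, Wes, 8560)}.
Filtering on name = Quin leaves {(1, 4270, k1, Quin, 4500), (1, 4270, k1, Quin, 5900), (1, 4270, k1, Quin, 7100), (1, 450, k1, Quin, 4130), (1, 450, k1, Quin, 6060), (1, 5470, k1, Quin, 8560)}.
Keep only column(s) name, dept, salary (3 duplicate(s) eliminated): {(Quin, k1, 4270), (Quin, k1, 450), (Quin, k1, 5470)}

{(Quin, k1, 4270), (Quin, k1, 450), (Quin, k1, 5470)}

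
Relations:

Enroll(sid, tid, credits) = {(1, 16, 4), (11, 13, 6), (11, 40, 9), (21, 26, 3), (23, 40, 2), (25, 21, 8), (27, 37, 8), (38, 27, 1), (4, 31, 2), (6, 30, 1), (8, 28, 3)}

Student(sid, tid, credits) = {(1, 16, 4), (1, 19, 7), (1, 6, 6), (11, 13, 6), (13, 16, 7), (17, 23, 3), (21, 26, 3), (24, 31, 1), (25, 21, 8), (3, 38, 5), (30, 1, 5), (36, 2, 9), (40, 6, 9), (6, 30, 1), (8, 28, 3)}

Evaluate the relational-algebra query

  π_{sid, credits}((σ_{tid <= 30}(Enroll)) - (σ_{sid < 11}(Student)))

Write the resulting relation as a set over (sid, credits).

{(11, 6), (21, 3), (25, 8), (38, 1)}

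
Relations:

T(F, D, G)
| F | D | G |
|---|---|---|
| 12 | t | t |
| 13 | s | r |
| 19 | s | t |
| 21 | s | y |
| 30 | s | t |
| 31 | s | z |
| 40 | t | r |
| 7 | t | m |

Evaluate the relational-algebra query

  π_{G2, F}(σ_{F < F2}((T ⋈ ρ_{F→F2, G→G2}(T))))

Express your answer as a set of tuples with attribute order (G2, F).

{(r, 12), (r, 7), (t, 13), (t, 19), (t, 21), (t, 7), (y, 13), (y, 19), (z, 13), (z, 19), (z, 21), (z, 30)}

ρ[F→F2, G→G2]: schema becomes (F2, D, G2); tuples unchanged.
Natural join on D: {(12, t, t, 12, t), (12, t, t, 40, r), (12, t, t, 7, m), (13, s, r, 13, r), (13, s, r, 19, t), (13, s, r, 21, y), (13, s, r, 30, t), (13, s, r, 31, z), (19, s, t, 13, r), (19, s, t, 19, t), (19, s, t, 21, y), (19, s, t, 30, t), (19, s, t, 31, z), (21, s, y, 13, r), (21, s, y, 19, t), (21, s, y, 21, y), (21, s, y, 30, t), (21, s, y, 31, z), (30, s, t, 13, r), (30, s, t, 19, t), (30, s, t, 21, y), (30, s, t, 30, t), (30, s, t, 31, z), (31, s, z, 13, r), (31, s, z, 19, t), (31, s, z, 21, y), (31, s, z, 30, t), (31, s, z, 31, z), (40, t, r, 12, t), (40, t, r, 40, r), (40, t, r, 7, m), (7, t, m, 12, t), (7, t, m, 40, r), (7, t, m, 7, m)}
Selection F < F2: {(12, t, t, 40, r), (13, s, r, 19, t), (13, s, r, 21, y), (13, s, r, 30, t), (13, s, r, 31, z), (19, s, t, 21, y), (19, s, t, 30, t), (19, s, t, 31, z), (21, s, y, 30, t), (21, s, y, 31, z), (30, s, t, 31, z), (7, t, m, 12, t), (7, t, m, 40, r)}
Keep only column(s) G2, F (1 duplicate(s) eliminated): {(r, 12), (r, 7), (t, 13), (t, 19), (t, 21), (t, 7), (y, 13), (y, 19), (z, 13), (z, 19), (z, 21), (z, 30)}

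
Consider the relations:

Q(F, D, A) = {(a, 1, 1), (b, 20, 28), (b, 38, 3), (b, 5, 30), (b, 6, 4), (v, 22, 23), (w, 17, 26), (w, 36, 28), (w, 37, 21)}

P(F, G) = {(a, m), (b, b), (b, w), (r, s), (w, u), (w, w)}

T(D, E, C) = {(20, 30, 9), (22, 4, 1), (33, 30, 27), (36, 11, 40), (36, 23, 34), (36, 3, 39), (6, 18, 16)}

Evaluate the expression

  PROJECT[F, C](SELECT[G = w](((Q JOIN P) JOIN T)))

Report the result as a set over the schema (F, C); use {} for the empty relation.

{(b, 16), (b, 9), (w, 34), (w, 39), (w, 40)}

Joining Q and P on F yields {(a, 1, 1, m), (b, 20, 28, b), (b, 20, 28, w), (b, 38, 3, b), (b, 38, 3, w), (b, 5, 30, b), (b, 5, 30, w), (b, 6, 4, b), (b, 6, 4, w), (w, 17, 26, u), (w, 17, 26, w), (w, 36, 28, u), (w, 36, 28, w), (w, 37, 21, u), (w, 37, 21, w)}.
Joining (Q JOIN P) and T on D yields {(b, 20, 28, b, 30, 9), (b, 20, 28, w, 30, 9), (b, 6, 4, b, 18, 16), (b, 6, 4, w, 18, 16), (w, 36, 28, u, 11, 40), (w, 36, 28, u, 23, 34), (w, 36, 28, u, 3, 39), (w, 36, 28, w, 11, 40), (w, 36, 28, w, 23, 34), (w, 36, 28, w, 3, 39)}.
Selection G = w: {(b, 20, 28, w, 30, 9), (b, 6, 4, w, 18, 16), (w, 36, 28, w, 11, 40), (w, 36, 28, w, 23, 34), (w, 36, 28, w, 3, 39)}
Projecting to F, C: {(b, 16), (b, 9), (w, 34), (w, 39), (w, 40)}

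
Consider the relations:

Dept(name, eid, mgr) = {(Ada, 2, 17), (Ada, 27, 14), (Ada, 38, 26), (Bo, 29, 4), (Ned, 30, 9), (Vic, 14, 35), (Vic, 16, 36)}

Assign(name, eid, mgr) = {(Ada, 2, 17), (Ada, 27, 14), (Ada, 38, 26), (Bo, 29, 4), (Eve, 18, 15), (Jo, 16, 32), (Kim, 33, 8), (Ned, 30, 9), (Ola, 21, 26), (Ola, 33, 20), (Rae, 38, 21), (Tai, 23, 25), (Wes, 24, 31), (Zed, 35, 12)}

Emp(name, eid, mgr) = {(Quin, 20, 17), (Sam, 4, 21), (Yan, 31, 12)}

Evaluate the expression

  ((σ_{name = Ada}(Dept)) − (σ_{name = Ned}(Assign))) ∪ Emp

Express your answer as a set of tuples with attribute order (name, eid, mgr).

{(Ada, 2, 17), (Ada, 27, 14), (Ada, 38, 26), (Quin, 20, 17), (Sam, 4, 21), (Yan, 31, 12)}

Apply σ_{name = Ada}; surviving tuples: {(Ada, 2, 17), (Ada, 27, 14), (Ada, 38, 26)}
Apply σ_{name = Ned}; surviving tuples: {(Ned, 30, 9)}
Set difference of the two operands is {(Ada, 2, 17), (Ada, 27, 14), (Ada, 38, 26)}.
Set union of the two operands is {(Ada, 2, 17), (Ada, 27, 14), (Ada, 38, 26), (Quin, 20, 17), (Sam, 4, 21), (Yan, 31, 12)}.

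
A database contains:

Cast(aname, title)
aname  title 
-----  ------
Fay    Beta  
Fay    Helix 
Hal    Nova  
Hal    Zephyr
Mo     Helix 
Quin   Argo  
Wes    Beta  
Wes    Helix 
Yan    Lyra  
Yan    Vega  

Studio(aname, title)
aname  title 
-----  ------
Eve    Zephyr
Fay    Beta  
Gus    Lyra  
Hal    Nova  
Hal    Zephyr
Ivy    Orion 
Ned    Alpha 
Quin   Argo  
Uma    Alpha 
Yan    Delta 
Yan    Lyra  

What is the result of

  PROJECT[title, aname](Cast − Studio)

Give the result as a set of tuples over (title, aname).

{(Beta, Wes), (Helix, Fay), (Helix, Mo), (Helix, Wes), (Vega, Yan)}

Difference: {(Fay, Beta), (Fay, Helix), (Hal, Nova), (Hal, Zephyr), (Mo, Helix), (Quin, Argo), (Wes, Beta), (Wes, Helix), (Yan, Lyra), (Yan, Vega)} with {(Eve, Zephyr), (Fay, Beta), (Gus, Lyra), (Hal, Nova), (Hal, Zephyr), (Ivy, Orion), (Ned, Alpha), (Quin, Argo), (Uma, Alpha), (Yan, Delta), (Yan, Lyra)} → {(Fay, Helix), (Mo, Helix), (Wes, Beta), (Wes, Helix), (Yan, Vega)}
π[title, aname]: project onto (title, aname) → {(Beta, Wes), (Helix, Fay), (Helix, Mo), (Helix, Wes), (Vega, Yan)}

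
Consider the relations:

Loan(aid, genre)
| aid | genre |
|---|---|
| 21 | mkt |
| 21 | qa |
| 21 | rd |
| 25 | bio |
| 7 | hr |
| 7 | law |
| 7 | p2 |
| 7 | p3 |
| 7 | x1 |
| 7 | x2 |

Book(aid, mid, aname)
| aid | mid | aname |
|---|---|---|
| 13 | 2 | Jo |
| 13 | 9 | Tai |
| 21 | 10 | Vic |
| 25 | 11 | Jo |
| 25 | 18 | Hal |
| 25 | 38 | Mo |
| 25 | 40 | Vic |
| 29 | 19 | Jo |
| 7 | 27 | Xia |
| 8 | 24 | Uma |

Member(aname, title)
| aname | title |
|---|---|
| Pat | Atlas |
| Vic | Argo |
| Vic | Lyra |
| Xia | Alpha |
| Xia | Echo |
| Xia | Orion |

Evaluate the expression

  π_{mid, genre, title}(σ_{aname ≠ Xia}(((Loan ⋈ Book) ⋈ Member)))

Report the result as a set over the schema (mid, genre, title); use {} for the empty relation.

{(10, mkt, Argo), (10, mkt, Lyra), (10, qa, Argo), (10, qa, Lyra), (10, rd, Argo), (10, rd, Lyra), (40, bio, Argo), (40, bio, Lyra)}

Joining Loan and Book on aid yields {(21, mkt, 10, Vic), (21, qa, 10, Vic), (21, rd, 10, Vic), (25, bio, 11, Jo), (25, bio, 18, Hal), (25, bio, 38, Mo), (25, bio, 40, Vic), (7, hr, 27, Xia), (7, law, 27, Xia), (7, p2, 27, Xia), (7, p3, 27, Xia), (7, x1, 27, Xia), (7, x2, 27, Xia)}.
Joining (Loan ⋈ Book) and Member on aname yields {(21, mkt, 10, Vic, Argo), (21, mkt, 10, Vic, Lyra), (21, qa, 10, Vic, Argo), (21, qa, 10, Vic, Lyra), (21, rd, 10, Vic, Argo), (21, rd, 10, Vic, Lyra), (25, bio, 40, Vic, Argo), (25, bio, 40, Vic, Lyra), (7, hr, 27, Xia, Alpha), (7, hr, 27, Xia, Echo), (7, hr, 27, Xia, Orion), (7, law, 27, Xia, Alpha), (7, law, 27, Xia, Echo), (7, law, 27, Xia, Orion), (7, p2, 27, Xia, Alpha), (7, p2, 27, Xia, Echo), (7, p2, 27, Xia, Orion), (7, p3, 27, Xia, Alpha), (7, p3, 27, Xia, Echo), (7, p3, 27, Xia, Orion), (7, x1, 27, Xia, Alpha), (7, x1, 27, Xia, Echo), (7, x1, 27, Xia, Orion), (7, x2, 27, Xia, Alpha), (7, x2, 27, Xia, Echo), (7, x2, 27, Xia, Orion)}.
Filtering on aname ≠ Xia leaves {(21, mkt, 10, Vic, Argo), (21, mkt, 10, Vic, Lyra), (21, qa, 10, Vic, Argo), (21, qa, 10, Vic, Lyra), (21, rd, 10, Vic, Argo), (21, rd, 10, Vic, Lyra), (25, bio, 40, Vic, Argo), (25, bio, 40, Vic, Lyra)}.
π[mid, genre, title]: project onto (mid, genre, title) → {(10, mkt, Argo), (10, mkt, Lyra), (10, qa, Argo), (10, qa, Lyra), (10, rd, Argo), (10, rd, Lyra), (40, bio, Argo), (40, bio, Lyra)}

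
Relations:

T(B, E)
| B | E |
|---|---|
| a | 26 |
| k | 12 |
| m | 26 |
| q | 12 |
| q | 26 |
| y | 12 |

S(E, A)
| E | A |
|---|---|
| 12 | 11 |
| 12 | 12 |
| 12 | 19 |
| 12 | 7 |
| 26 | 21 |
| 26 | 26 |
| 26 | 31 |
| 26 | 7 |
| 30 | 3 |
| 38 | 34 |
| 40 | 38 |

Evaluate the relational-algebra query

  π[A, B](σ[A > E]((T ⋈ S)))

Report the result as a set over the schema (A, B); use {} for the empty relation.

{(19, k), (19, q), (19, y), (31, a), (31, m), (31, q)}

Natural join on E: {(a, 26, 21), (a, 26, 26), (a, 26, 31), (a, 26, 7), (k, 12, 11), (k, 12, 12), (k, 12, 19), (k, 12, 7), (m, 26, 21), (m, 26, 26), (m, 26, 31), (m, 26, 7), (q, 12, 11), (q, 12, 12), (q, 12, 19), (q, 12, 7), (q, 26, 21), (q, 26, 26), (q, 26, 31), (q, 26, 7), (y, 12, 11), (y, 12, 12), (y, 12, 19), (y, 12, 7)}
Filtering on A > E leaves {(a, 26, 31), (k, 12, 19), (m, 26, 31), (q, 12, 19), (q, 26, 31), (y, 12, 19)}.
π[A, B]: project onto (A, B) → {(19, k), (19, q), (19, y), (31, a), (31, m), (31, q)}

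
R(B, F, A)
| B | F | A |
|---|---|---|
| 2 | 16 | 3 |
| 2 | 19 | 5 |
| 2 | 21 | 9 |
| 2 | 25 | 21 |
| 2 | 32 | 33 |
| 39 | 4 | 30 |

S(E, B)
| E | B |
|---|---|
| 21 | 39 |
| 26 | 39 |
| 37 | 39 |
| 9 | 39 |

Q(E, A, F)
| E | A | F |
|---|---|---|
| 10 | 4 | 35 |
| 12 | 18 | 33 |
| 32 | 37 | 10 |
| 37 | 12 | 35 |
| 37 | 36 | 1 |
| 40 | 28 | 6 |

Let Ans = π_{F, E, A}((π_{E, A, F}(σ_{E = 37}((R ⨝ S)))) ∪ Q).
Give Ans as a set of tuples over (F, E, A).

{(1, 37, 36), (10, 32, 37), (33, 12, 18), (35, 10, 4), (35, 37, 12), (4, 37, 30), (6, 40, 28)}

Joining R and S on B yields {(39, 4, 30, 21), (39, 4, 30, 26), (39, 4, 30, 37), (39, 4, 30, 9)}.
Filtering on E = 37 leaves {(39, 4, 30, 37)}.
π[E, A, F]: project onto (E, A, F) → {(37, 30, 4)}
Union: {(37, 30, 4)} with {(10, 4, 35), (12, 18, 33), (32, 37, 10), (37, 12, 35), (37, 36, 1), (40, 28, 6)} → {(10, 4, 35), (12, 18, 33), (32, 37, 10), (37, 12, 35), (37, 30, 4), (37, 36, 1), (40, 28, 6)}
π[F, E, A]: project onto (F, E, A) → {(1, 37, 36), (10, 32, 37), (33, 12, 18), (35, 10, 4), (35, 37, 12), (4, 37, 30), (6, 40, 28)}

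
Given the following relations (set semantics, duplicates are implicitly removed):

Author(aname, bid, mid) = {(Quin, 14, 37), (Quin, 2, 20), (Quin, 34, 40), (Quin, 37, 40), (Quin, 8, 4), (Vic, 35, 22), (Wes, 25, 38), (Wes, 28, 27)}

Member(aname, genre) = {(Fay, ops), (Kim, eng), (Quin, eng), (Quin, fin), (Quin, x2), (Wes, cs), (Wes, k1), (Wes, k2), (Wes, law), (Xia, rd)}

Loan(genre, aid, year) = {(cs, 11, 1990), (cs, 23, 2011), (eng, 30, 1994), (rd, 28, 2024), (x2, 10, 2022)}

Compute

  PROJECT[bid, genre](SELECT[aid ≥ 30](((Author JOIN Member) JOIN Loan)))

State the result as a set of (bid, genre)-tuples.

{(14, eng), (2, eng), (34, eng), (37, eng), (8, eng)}

Natural join on aname: {(Quin, 14, 37, eng), (Quin, 14, 37, fin), (Quin, 14, 37, x2), (Quin, 2, 20, eng), (Quin, 2, 20, fin), (Quin, 2, 20, x2), (Quin, 34, 40, eng), (Quin, 34, 40, fin), (Quin, 34, 40, x2), (Quin, 37, 40, eng), (Quin, 37, 40, fin), (Quin, 37, 40, x2), (Quin, 8, 4, eng), (Quin, 8, 4, fin), (Quin, 8, 4, x2), (Wes, 25, 38, cs), (Wes, 25, 38, k1), (Wes, 25, 38, k2), (Wes, 25, 38, law), (Wes, 28, 27, cs), (Wes, 28, 27, k1), (Wes, 28, 27, k2), (Wes, 28, 27, law)}
Natural join on genre: {(Quin, 14, 37, eng, 30, 1994), (Quin, 14, 37, x2, 10, 2022), (Quin, 2, 20, eng, 30, 1994), (Quin, 2, 20, x2, 10, 2022), (Quin, 34, 40, eng, 30, 1994), (Quin, 34, 40, x2, 10, 2022), (Quin, 37, 40, eng, 30, 1994), (Quin, 37, 40, x2, 10, 2022), (Quin, 8, 4, eng, 30, 1994), (Quin, 8, 4, x2, 10, 2022), (Wes, 25, 38, cs, 11, 1990), (Wes, 25, 38, cs, 23, 2011), (Wes, 28, 27, cs, 11, 1990), (Wes, 28, 27, cs, 23, 2011)}
Filtering on aid ≥ 30 leaves {(Quin, 14, 37, eng, 30, 1994), (Quin, 2, 20, eng, 30, 1994), (Quin, 34, 40, eng, 30, 1994), (Quin, 37, 40, eng, 30, 1994), (Quin, 8, 4, eng, 30, 1994)}.
π_{bid, genre} gives {(14, eng), (2, eng), (34, eng), (37, eng), (8, eng)}.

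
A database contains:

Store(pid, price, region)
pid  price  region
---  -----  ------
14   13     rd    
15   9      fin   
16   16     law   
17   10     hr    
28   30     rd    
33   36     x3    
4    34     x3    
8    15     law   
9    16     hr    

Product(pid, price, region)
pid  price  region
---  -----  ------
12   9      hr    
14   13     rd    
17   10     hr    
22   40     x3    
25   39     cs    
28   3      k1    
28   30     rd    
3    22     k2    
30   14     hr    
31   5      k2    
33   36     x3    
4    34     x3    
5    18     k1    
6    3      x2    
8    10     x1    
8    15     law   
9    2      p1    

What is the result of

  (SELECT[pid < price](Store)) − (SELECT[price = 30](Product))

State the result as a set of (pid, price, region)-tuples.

{(33, 36, x3), (4, 34, x3), (8, 15, law), (9, 16, hr)}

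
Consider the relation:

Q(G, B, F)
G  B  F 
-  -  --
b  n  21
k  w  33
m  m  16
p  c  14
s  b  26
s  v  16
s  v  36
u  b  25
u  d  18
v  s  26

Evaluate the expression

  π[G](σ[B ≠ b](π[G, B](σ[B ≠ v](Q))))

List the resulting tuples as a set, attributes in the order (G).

{b, k, m, p, u, v}

Apply σ_{B ≠ v}; surviving tuples: {(b, n, 21), (k, w, 33), (m, m, 16), (p, c, 14), (s, b, 26), (u, b, 25), (u, d, 18), (v, s, 26)}
Keep only column(s) G, B: {(b, n), (k, w), (m, m), (p, c), (s, b), (u, b), (u, d), (v, s)}
Apply σ_{B ≠ b}; surviving tuples: {(b, n), (k, w), (m, m), (p, c), (u, d), (v, s)}
Keep only column(s) G: {b, k, m, p, u, v}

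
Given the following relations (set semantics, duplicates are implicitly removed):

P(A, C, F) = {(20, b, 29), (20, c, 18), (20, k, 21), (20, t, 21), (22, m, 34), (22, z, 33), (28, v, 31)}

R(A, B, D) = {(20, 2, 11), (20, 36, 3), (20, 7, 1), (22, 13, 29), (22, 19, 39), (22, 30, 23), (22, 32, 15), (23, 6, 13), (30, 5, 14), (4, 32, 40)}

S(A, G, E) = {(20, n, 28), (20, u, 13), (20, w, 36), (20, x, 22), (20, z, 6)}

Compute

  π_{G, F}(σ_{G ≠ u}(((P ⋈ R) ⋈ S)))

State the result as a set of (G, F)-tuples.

Joining P and R on A yields {(20, b, 29, 2, 11), (20, b, 29, 36, 3), (20, b, 29, 7, 1), (20, c, 18, 2, 11), (20, c, 18, 36, 3), (20, c, 18, 7, 1), (20, k, 21, 2, 11), (20, k, 21, 36, 3), (20, k, 21, 7, 1), (20, t, 21, 2, 11), (20, t, 21, 36, 3), (20, t, 21, 7, 1), (22, m, 34, 13, 29), (22, m, 34, 19, 39), (22, m, 34, 30, 23), (22, m, 34, 32, 15), (22, z, 33, 13, 29), (22, z, 33, 19, 39), (22, z, 33, 30, 23), (22, z, 33, 32, 15)}.
Joining (P ⋈ R) and S on A yields {(20, b, 29, 2, 11, n, 28), (20, b, 29, 2, 11, u, 13), (20, b, 29, 2, 11, w, 36), (20, b, 29, 2, 11, x, 22), (20, b, 29, 2, 11, z, 6), (20, b, 29, 36, 3, n, 28), (20, b, 29, 36, 3, u, 13), (20, b, 29, 36, 3, w, 36), (20, b, 29, 36, 3, x, 22), (20, b, 29, 36, 3, z, 6), (20, b, 29, 7, 1, n, 28), (20, b, 29, 7, 1, u, 13), (20, b, 29, 7, 1, w, 36), (20, b, 29, 7, 1, x, 22), (20, b, 29, 7, 1, z, 6), (20, c, 18, 2, 11, n, 28), (20, c, 18, 2, 11, u, 13), (20, c, 18, 2, 11, w, 36), (20, c, 18, 2, 11, x, 22), (20, c, 18, 2, 11, z, 6), (20, c, 18, 36, 3, n, 28), (20, c, 18, 36, 3, u, 13), (20, c, 18, 36, 3, w, 36), (20, c, 18, 36, 3, x, 22), (20, c, 18, 36, 3, z, 6), (20, c, 18, 7, 1, n, 28), (20, c, 18, 7, 1, u, 13), (20, c, 18, 7, 1, w, 36), (20, c, 18, 7, 1, x, 22), (20, c, 18, 7, 1, z, 6), (20, k, 21, 2, 11, n, 28), (20, k, 21, 2, 11, u, 13), (20, k, 21, 2, 11, w, 36), (20, k, 21, 2, 11, x, 22), (20, k, 21, 2, 11, z, 6), (20, k, 21, 36, 3, n, 28), (20, k, 21, 36, 3, u, 13), (20, k, 21, 36, 3, w, 36), (20, k, 21, 36, 3, x, 22), (20, k, 21, 36, 3, z, 6), (20, k, 21, 7, 1, n, 28), (20, k, 21, 7, 1, u, 13), (20, k, 21, 7, 1, w, 36), (20, k, 21, 7, 1, x, 22), (20, k, 21, 7, 1, z, 6), (20, t, 21, 2, 11, n, 28), (20, t, 21, 2, 11, u, 13), (20, t, 21, 2, 11, w, 36), (20, t, 21, 2, 11, x, 22), (20, t, 21, 2, 11, z, 6), (20, t, 21, 36, 3, n, 28), (20, t, 21, 36, 3, u, 13), (20, t, 21, 36, 3, w, 36), (20, t, 21, 36, 3, x, 22), (20, t, 21, 36, 3, z, 6), (20, t, 21, 7, 1, n, 28), (20, t, 21, 7, 1, u, 13), (20, t, 21, 7, 1, w, 36), (20, t, 21, 7, 1, x, 22), (20, t, 21, 7, 1, z, 6)}.
Selection G ≠ u: {(20, b, 29, 2, 11, n, 28), (20, b, 29, 2, 11, w, 36), (20, b, 29, 2, 11, x, 22), (20, b, 29, 2, 11, z, 6), (20, b, 29, 36, 3, n, 28), (20, b, 29, 36, 3, w, 36), (20, b, 29, 36, 3, x, 22), (20, b, 29, 36, 3, z, 6), (20, b, 29, 7, 1, n, 28), (20, b, 29, 7, 1, w, 36), (20, b, 29, 7, 1, x, 22), (20, b, 29, 7, 1, z, 6), (20, c, 18, 2, 11, n, 28), (20, c, 18, 2, 11, w, 36), (20, c, 18, 2, 11, x, 22), (20, c, 18, 2, 11, z, 6), (20, c, 18, 36, 3, n, 28), (20, c, 18, 36, 3, w, 36), (20, c, 18, 36, 3, x, 22), (20, c, 18, 36, 3, z, 6), (20, c, 18, 7, 1, n, 28), (20, c, 18, 7, 1, w, 36), (20, c, 18, 7, 1, x, 22), (20, c, 18, 7, 1, z, 6), (20, k, 21, 2, 11, n, 28), (20, k, 21, 2, 11, w, 36), (20, k, 21, 2, 11, x, 22), (20, k, 21, 2, 11, z, 6), (20, k, 21, 36, 3, n, 28), (20, k, 21, 36, 3, w, 36), (20, k, 21, 36, 3, x, 22), (20, k, 21, 36, 3, z, 6), (20, k, 21, 7, 1, n, 28), (20, k, 21, 7, 1, w, 36), (20, k, 21, 7, 1, x, 22), (20, k, 21, 7, 1, z, 6), (20, t, 21, 2, 11, n, 28), (20, t, 21, 2, 11, w, 36), (20, t, 21, 2, 11, x, 22), (20, t, 21, 2, 11, z, 6), (20, t, 21, 36, 3, n, 28), (20, t, 21, 36, 3, w, 36), (20, t, 21, 36, 3, x, 22), (20, t, 21, 36, 3, z, 6), (20, t, 21, 7, 1, n, 28), (20, t, 21, 7, 1, w, 36), (20, t, 21, 7, 1, x, 22), (20, t, 21, 7, 1, z, 6)}
Keep only column(s) G, F (36 duplicate(s) eliminated): {(n, 18), (n, 21), (n, 29), (w, 18), (w, 21), (w, 29), (x, 18), (x, 21), (x, 29), (z, 18), (z, 21), (z, 29)}

{(n, 18), (n, 21), (n, 29), (w, 18), (w, 21), (w, 29), (x, 18), (x, 21), (x, 29), (z, 18), (z, 21), (z, 29)}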